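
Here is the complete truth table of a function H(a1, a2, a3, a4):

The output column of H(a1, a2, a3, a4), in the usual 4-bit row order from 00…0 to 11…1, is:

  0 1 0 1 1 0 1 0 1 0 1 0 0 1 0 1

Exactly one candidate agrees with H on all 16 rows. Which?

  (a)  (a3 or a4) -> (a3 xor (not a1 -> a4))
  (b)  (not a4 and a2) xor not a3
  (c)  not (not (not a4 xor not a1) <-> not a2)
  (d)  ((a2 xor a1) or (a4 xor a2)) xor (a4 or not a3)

c

(a) disagrees with H on (0,0,0,0) (formula → 1, table → 0); rule it out.
(b) disagrees with H on (0,0,0,0) (formula → 1, table → 0); rule it out.
(d) disagrees with H on (0,0,0,0) (formula → 1, table → 0); rule it out.
Only (c) survives; checking it on all 16 rows confirms it matches H.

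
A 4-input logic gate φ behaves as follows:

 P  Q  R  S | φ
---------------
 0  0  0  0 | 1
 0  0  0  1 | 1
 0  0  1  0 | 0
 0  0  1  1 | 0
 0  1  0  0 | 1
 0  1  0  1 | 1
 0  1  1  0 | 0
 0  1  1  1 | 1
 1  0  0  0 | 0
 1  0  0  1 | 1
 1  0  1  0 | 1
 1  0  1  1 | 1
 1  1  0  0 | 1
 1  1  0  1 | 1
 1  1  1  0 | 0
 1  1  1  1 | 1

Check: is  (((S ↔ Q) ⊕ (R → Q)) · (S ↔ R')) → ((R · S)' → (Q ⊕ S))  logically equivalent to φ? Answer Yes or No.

Test each input against both φ and the formula:
  P=0, Q=0, R=0, S=0: formula gives 1, φ = 1 ✓
  P=0, Q=0, R=0, S=1: formula gives 1, φ = 1 ✓
  P=0, Q=0, R=1, S=0: formula gives 0, φ = 0 ✓
  P=0, Q=0, R=1, S=1: formula gives 1, but φ = 0 ✗
Since they disagree at (0,0,1,1), the expression is not a correct formula for φ.

No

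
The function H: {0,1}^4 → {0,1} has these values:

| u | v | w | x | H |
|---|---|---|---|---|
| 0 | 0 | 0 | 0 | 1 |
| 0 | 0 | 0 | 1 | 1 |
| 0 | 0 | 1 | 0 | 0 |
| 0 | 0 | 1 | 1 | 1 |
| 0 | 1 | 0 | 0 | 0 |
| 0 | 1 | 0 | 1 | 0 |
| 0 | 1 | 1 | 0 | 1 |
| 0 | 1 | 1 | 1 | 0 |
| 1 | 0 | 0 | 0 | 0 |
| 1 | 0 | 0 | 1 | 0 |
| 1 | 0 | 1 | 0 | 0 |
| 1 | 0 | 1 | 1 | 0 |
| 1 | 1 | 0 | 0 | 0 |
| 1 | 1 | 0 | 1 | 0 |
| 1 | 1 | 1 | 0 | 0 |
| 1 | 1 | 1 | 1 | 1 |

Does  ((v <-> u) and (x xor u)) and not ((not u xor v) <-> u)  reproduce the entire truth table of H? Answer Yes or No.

No

Test each input against both H and the formula:
  u=0, v=0, w=0, x=0: formula gives 0, but H = 1 ✗
Since they disagree at (0,0,0,0), the expression is not a correct formula for H.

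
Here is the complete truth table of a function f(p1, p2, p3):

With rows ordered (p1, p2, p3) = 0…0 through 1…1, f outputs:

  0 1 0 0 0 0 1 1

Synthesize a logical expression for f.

f(p1, p2, p3) = (((NOT p1 AND NOT p2) AND p3) OR ((p1 AND p2) AND NOT p3)) OR ((p1 AND p2) AND p3)

The 1-rows are (0,0,1), (1,1,0), (1,1,1). Each contributes one minterm — ¬p1·¬p2·p3; p1·p2·¬p3; p1·p2·p3 — and their disjunction is a sum-of-products form of f.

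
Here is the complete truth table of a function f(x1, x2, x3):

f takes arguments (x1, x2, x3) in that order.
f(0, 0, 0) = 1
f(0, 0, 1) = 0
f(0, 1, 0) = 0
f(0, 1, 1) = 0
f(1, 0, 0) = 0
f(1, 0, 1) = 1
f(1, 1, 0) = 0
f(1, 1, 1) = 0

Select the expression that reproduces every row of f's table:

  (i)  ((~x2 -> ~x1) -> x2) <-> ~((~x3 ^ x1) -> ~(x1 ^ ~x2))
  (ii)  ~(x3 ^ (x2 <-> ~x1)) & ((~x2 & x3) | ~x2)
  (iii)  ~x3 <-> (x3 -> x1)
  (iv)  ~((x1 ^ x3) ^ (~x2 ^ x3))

(i) disagrees with f on (0,0,0) (formula → 0, table → 1); rule it out.
(iii) disagrees with f on (0,0,1) (formula → 1, table → 0); rule it out.
(iv) disagrees with f on (0,0,0) (formula → 0, table → 1); rule it out.
That leaves (ii). Evaluating it on every row reproduces the table of f exactly.

ii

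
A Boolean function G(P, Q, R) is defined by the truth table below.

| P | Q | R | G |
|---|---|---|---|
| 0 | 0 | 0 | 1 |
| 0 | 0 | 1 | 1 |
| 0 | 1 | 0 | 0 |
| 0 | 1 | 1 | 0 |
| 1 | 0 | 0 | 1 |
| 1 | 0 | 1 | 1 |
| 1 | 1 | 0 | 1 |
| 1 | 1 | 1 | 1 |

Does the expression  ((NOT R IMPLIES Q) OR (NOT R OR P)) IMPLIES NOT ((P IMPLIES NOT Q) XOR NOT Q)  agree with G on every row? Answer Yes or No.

Yes

Test each input against both G and the formula:
  P=0, Q=0, R=0: formula gives 1, G = 1 ✓
  P=0, Q=0, R=1: formula gives 1, G = 1 ✓
  P=0, Q=1, R=0: formula gives 0, G = 0 ✓
  P=0, Q=1, R=1: formula gives 0, G = 0 ✓
  P=1, Q=0, R=0: formula gives 1, G = 1 ✓
  … (the remaining 3 rows also agree.)
No disagreement on any input; they are logically equivalent.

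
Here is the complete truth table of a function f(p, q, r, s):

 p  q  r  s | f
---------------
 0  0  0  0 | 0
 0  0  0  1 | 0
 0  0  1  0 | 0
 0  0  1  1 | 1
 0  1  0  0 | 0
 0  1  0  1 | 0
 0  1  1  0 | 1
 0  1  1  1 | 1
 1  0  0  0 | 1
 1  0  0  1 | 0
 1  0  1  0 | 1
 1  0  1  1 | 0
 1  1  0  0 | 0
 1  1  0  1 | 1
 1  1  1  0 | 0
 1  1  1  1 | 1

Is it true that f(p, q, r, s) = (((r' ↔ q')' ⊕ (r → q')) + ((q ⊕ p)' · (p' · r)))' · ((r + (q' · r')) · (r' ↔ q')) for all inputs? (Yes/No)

Check the formula against f row by row:
  p=0, q=0, r=0, s=0: formula gives 0, f = 0 ✓
  p=0, q=0, r=0, s=1: formula gives 0, f = 0 ✓
  p=0, q=0, r=1, s=0: formula gives 0, f = 0 ✓
  p=0, q=0, r=1, s=1: formula gives 0, but f = 1 ✗
A single disagreement suffices: at (0,0,1,1) they differ, so the formula does not compute f.

No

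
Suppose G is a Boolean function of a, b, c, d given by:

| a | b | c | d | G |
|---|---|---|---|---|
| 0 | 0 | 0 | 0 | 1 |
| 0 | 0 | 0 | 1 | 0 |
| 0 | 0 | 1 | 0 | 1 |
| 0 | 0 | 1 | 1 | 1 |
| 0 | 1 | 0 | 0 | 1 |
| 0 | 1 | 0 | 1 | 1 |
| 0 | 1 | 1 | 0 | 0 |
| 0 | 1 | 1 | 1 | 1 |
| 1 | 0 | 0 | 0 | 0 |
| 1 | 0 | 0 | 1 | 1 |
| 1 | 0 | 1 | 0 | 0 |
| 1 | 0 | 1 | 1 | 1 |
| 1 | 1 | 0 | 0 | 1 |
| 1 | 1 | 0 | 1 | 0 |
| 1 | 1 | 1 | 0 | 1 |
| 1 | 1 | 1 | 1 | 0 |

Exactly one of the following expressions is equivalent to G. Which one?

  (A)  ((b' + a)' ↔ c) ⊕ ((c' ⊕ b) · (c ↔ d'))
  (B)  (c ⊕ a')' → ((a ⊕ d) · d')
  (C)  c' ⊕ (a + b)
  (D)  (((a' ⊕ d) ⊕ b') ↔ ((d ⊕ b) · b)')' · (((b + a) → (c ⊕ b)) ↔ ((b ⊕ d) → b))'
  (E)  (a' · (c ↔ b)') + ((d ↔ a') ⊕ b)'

(A): at (0,0,1,0) it gives 0, but G = 1 — eliminated.
(B): at (0,0,0,1) it gives 1, but G = 0 — eliminated.
(C): at (0,0,0,1) it gives 1, but G = 0 — eliminated.
(D): at (0,0,0,0) it gives 0, but G = 1 — eliminated.
Only (E) survives; checking it on all 16 rows confirms it matches G.

E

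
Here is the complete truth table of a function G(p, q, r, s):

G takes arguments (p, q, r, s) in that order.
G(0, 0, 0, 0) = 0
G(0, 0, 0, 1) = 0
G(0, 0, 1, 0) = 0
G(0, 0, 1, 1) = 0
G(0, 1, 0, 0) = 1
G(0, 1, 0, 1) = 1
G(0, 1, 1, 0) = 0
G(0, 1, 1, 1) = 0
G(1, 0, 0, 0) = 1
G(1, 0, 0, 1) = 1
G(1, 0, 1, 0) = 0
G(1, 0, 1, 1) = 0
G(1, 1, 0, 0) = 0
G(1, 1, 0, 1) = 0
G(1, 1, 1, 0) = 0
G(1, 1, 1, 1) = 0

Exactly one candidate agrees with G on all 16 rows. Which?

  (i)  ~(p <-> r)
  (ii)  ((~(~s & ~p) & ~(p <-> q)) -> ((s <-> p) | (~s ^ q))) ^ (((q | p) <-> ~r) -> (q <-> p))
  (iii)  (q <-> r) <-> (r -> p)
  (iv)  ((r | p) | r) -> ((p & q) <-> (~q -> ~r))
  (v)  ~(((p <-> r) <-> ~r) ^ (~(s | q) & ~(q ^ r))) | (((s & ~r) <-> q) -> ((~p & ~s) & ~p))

ii

(i): at (0,0,1,0) it gives 1, but G = 0 — eliminated.
(iii): at (0,0,0,0) it gives 1, but G = 0 — eliminated.
(iv): at (0,0,0,0) it gives 1, but G = 0 — eliminated.
(v): at (0,0,0,0) it gives 1, but G = 0 — eliminated.
That leaves (ii). Evaluating it on every row reproduces the table of G exactly.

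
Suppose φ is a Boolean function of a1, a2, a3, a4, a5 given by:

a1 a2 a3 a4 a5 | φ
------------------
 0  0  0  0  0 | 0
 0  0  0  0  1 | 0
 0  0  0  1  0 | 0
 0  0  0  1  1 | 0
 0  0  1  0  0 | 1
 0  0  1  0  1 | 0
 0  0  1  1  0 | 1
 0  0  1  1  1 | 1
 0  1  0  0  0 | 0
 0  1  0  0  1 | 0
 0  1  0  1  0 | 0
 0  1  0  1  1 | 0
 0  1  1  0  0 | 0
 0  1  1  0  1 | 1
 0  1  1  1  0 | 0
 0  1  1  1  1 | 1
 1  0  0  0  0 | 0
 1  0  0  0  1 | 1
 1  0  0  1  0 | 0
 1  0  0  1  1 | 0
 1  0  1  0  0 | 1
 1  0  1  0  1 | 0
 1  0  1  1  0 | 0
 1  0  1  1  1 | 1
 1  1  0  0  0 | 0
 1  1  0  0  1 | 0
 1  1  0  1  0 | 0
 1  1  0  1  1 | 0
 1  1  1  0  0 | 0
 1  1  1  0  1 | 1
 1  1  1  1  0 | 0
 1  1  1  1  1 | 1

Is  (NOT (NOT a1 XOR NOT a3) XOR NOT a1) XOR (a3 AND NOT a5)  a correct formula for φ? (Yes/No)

No

Check the formula against φ row by row:
  a1=0, a2=0, a3=0, a4=0, a5=0: formula gives 0, φ = 0 ✓
  a1=0, a2=0, a3=0, a4=0, a5=1: formula gives 0, φ = 0 ✓
  a1=0, a2=0, a3=0, a4=1, a5=0: formula gives 0, φ = 0 ✓
  a1=0, a2=0, a3=0, a4=1, a5=1: formula gives 0, φ = 0 ✓
  a1=0, a2=0, a3=1, a4=0, a5=0: formula gives 0, but φ = 1 ✗
A single disagreement suffices: at (0,0,1,0,0) they differ, so the formula does not compute φ.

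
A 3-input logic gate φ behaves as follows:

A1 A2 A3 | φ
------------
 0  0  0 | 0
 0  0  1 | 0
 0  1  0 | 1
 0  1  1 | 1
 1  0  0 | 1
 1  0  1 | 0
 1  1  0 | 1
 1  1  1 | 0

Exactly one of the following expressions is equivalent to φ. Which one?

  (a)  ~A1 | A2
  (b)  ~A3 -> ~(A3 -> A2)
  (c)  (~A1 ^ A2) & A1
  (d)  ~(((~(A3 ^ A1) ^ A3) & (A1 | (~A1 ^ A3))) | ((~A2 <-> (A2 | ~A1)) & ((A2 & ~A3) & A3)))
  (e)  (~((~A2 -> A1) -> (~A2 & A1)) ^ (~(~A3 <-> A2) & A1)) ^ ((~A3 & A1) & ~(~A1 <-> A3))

e

(a) disagrees with φ on (0,0,0) (formula → 1, table → 0); rule it out.
(b) disagrees with φ on (0,0,1) (formula → 1, table → 0); rule it out.
(c) disagrees with φ on (0,1,0) (formula → 0, table → 1); rule it out.
(d) disagrees with φ on (0,0,1) (formula → 1, table → 0); rule it out.
That leaves (e). Evaluating it on every row reproduces the table of φ exactly.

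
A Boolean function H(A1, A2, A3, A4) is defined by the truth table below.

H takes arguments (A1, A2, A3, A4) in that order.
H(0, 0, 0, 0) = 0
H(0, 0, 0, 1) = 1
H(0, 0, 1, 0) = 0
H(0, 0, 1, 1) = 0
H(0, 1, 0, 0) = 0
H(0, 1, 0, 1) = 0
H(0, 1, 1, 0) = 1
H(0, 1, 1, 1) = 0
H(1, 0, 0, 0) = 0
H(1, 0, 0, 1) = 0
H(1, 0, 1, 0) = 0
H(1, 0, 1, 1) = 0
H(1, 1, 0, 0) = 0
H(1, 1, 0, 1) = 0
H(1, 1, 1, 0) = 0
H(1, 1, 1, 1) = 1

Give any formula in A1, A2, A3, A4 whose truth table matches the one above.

Collect the rows where H=1 — (0,0,0,1), (0,1,1,0), (1,1,1,1) — and write one minterm per row: ¬A1·¬A2·¬A3·A4, ¬A1·A2·A3·¬A4, A1·A2·A3·A4. Their union (logical OR) reproduces the table exactly.

H(A1, A2, A3, A4) = ((((¬A1 ∧ ¬A2) ∧ ¬A3) ∧ A4) ∨ (((¬A1 ∧ A2) ∧ A3) ∧ ¬A4)) ∨ (((A1 ∧ A2) ∧ A3) ∧ A4)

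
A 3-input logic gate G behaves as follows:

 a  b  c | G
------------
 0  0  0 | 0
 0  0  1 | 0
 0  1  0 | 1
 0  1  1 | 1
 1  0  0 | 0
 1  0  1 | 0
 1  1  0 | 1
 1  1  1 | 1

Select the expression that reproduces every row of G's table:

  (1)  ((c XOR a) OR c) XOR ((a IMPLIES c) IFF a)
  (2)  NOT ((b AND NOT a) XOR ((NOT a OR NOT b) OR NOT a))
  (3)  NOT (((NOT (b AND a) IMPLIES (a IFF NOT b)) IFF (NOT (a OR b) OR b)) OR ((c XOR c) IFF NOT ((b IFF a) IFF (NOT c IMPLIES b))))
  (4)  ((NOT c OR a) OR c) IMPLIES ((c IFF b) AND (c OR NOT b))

2

(1) fails at (0,0,1): the formula yields 1, G is 0.
(3) fails at (0,0,0): the formula yields 1, G is 0.
(4) fails at (0,0,0): the formula yields 1, G is 0.
Only (2) survives; checking it on all 8 rows confirms it matches G.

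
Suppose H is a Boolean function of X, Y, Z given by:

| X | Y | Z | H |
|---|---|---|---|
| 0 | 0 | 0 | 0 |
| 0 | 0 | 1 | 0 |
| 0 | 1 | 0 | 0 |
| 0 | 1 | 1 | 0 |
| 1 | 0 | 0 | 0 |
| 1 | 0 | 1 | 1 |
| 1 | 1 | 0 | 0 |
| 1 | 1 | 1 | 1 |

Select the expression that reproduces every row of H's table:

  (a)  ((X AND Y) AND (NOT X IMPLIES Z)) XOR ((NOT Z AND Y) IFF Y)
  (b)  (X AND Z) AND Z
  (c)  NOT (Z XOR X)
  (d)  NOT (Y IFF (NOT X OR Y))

(a): at (0,0,0) it gives 1, but H = 0 — eliminated.
(c): at (0,0,0) it gives 1, but H = 0 — eliminated.
(d): at (0,0,0) it gives 1, but H = 0 — eliminated.
That leaves (b). Evaluating it on every row reproduces the table of H exactly.

b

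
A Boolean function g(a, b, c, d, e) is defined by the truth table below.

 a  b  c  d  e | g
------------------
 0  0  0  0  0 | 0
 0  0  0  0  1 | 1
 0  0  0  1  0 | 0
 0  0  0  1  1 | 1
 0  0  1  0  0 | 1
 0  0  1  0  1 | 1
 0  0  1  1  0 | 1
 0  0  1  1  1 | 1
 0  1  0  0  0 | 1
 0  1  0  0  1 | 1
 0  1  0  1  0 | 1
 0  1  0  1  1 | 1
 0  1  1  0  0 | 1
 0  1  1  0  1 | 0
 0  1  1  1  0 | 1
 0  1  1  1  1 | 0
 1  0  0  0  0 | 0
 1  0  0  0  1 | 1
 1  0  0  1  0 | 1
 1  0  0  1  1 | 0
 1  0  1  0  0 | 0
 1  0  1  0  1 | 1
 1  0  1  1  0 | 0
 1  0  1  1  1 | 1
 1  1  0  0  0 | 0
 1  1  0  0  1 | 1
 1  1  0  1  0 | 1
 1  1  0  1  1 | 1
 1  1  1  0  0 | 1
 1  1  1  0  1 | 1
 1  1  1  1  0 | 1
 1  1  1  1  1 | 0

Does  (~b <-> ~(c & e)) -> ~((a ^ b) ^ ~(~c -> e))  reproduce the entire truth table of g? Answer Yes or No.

No

Evaluate (~b <-> ~(c & e)) -> ~((a ^ b) ^ ~(~c -> e)) on each row and compare to g:
  a=0, b=0, c=0, d=0, e=0: formula gives 0, g = 0 ✓
  a=0, b=0, c=0, d=0, e=1: formula gives 1, g = 1 ✓
  a=0, b=0, c=0, d=1, e=0: formula gives 0, g = 0 ✓
  a=0, b=0, c=0, d=1, e=1: formula gives 1, g = 1 ✓
  …
  a=1, b=0, c=0, d=0, e=0: formula gives 1, but g = 0 ✗
Row (1,0,0,0,0) is a counterexample, so the formula is not equivalent to g.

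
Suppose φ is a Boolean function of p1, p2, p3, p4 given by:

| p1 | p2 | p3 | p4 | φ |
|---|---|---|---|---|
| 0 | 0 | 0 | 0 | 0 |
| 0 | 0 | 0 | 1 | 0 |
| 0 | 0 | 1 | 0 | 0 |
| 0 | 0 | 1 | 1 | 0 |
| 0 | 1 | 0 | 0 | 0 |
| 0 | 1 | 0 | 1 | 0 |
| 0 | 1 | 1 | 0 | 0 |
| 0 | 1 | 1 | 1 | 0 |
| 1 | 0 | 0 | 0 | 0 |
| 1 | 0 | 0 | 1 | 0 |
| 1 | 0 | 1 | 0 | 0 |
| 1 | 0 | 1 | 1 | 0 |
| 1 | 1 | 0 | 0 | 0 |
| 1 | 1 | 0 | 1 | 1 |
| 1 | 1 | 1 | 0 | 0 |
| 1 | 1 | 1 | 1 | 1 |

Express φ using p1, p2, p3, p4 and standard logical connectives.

φ(p1, p2, p3, p4) = (((p1 ∧ p2) ∧ ¬p3) ∧ p4) ∨ (((p1 ∧ p2) ∧ p3) ∧ p4)

Collect the rows where φ=1 — (1,1,0,1), (1,1,1,1) — and write one minterm per row: p1·p2·¬p3·p4, p1·p2·p3·p4. Their union (logical OR) reproduces the table exactly.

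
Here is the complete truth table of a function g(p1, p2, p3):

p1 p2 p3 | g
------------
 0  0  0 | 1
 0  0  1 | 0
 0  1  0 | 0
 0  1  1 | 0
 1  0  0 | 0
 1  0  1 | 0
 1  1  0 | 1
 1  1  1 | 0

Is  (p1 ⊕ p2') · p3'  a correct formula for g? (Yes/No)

Check the formula against g row by row:
  p1=0, p2=0, p3=0: formula gives 1, g = 1 ✓
  p1=0, p2=0, p3=1: formula gives 0, g = 0 ✓
  p1=0, p2=1, p3=0: formula gives 0, g = 0 ✓
  p1=0, p2=1, p3=1: formula gives 0, g = 0 ✓
  p1=1, p2=0, p3=0: formula gives 0, g = 0 ✓
  … (the remaining 3 rows also agree.)
Every row agrees, so the formula is equivalent.

Yes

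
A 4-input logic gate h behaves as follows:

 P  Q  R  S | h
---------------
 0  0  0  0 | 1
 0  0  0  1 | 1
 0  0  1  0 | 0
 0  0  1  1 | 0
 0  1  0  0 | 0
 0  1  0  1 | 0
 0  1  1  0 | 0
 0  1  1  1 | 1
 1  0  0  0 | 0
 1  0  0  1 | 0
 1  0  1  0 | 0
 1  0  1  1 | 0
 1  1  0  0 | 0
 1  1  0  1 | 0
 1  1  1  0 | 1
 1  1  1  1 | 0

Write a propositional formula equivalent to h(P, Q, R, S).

h(P, Q, R, S) = (((((not P and not Q) and not R) and not S) or (((not P and not Q) and not R) and S)) or (((not P and Q) and R) and S)) or (((P and Q) and R) and not S)

The 1-rows are (0,0,0,0), (0,0,0,1), (0,1,1,1), (1,1,1,0). Each contributes one minterm — ¬P·¬Q·¬R·¬S; ¬P·¬Q·¬R·S; ¬P·Q·R·S; P·Q·R·¬S — and their disjunction is a sum-of-products form of h.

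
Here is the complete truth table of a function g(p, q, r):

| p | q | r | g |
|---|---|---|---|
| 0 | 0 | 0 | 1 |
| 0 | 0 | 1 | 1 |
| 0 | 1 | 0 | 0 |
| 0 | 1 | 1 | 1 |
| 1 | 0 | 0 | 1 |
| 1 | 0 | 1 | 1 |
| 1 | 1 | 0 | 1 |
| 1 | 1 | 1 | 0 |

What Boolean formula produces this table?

g(p, q, r) = not (((not p and q) and not r) or ((p and q) and r))

There are just 2 zero rows: (0,1,0), (1,1,1). Their minterms are ¬p·q·¬r, p·q·r; the OR of those covers precisely the 0-outputs, and negating it yields g.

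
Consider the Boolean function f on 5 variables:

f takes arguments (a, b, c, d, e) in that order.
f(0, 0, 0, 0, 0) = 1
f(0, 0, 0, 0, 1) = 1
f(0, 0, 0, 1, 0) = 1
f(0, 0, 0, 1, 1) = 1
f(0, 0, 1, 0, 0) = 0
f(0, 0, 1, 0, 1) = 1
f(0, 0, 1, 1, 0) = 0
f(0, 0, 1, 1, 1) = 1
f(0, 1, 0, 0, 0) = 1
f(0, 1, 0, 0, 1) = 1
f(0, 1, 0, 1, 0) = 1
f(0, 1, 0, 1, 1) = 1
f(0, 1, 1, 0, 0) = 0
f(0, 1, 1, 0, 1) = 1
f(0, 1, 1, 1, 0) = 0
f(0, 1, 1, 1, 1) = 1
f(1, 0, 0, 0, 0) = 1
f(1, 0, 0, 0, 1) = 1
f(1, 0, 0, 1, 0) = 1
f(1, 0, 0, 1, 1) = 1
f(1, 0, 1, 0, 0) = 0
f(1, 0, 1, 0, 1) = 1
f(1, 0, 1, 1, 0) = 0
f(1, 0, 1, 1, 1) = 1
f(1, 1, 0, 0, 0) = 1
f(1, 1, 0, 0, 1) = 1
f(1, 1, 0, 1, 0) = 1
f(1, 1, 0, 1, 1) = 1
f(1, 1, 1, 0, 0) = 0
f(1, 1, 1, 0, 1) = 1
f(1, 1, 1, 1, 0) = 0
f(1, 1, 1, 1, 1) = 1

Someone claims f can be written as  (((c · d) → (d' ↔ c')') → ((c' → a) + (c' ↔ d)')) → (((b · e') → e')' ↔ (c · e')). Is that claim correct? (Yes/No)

Yes

Evaluate (((c · d) → (d' ↔ c')') → ((c' → a) + (c' ↔ d)')) → (((b · e') → e')' ↔ (c · e')) on each row and compare to f:
  a=0, b=0, c=0, d=0, e=0: formula gives 1, f = 1 ✓
  a=0, b=0, c=0, d=0, e=1: formula gives 1, f = 1 ✓
  a=0, b=0, c=0, d=1, e=0: formula gives 1, f = 1 ✓
  a=0, b=0, c=0, d=1, e=1: formula gives 1, f = 1 ✓
  …and likewise for the remaining 28 rows.
All 32 rows match — the expression computes f exactly.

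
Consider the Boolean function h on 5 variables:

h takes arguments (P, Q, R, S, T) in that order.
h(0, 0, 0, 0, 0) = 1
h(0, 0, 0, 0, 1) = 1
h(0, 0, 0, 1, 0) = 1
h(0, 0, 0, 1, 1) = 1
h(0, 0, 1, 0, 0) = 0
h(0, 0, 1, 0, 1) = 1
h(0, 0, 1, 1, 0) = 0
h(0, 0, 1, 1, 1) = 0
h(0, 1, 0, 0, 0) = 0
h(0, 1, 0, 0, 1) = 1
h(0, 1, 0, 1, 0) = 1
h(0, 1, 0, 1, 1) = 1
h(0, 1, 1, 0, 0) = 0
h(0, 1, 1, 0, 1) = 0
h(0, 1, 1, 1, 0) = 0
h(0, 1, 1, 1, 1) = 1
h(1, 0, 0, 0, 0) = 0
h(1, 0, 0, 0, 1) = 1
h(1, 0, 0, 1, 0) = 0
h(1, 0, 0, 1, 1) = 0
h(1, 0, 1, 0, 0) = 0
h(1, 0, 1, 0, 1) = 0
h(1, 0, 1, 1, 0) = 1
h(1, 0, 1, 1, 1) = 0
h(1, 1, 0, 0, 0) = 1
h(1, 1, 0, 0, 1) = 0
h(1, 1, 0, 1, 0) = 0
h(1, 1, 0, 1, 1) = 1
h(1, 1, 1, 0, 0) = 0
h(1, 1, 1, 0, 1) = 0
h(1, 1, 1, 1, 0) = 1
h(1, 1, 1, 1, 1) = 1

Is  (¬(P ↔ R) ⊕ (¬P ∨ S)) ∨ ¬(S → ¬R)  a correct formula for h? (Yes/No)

Check the formula against h row by row:
  P=0, Q=0, R=0, S=0, T=0: formula gives 1, h = 1 ✓
  P=0, Q=0, R=0, S=0, T=1: formula gives 1, h = 1 ✓
  P=0, Q=0, R=0, S=1, T=0: formula gives 1, h = 1 ✓
  P=0, Q=0, R=0, S=1, T=1: formula gives 1, h = 1 ✓
  …
  P=0, Q=0, R=1, S=0, T=1: formula gives 0, but h = 1 ✗
A single disagreement suffices: at (0,0,1,0,1) they differ, so the formula does not compute h.

No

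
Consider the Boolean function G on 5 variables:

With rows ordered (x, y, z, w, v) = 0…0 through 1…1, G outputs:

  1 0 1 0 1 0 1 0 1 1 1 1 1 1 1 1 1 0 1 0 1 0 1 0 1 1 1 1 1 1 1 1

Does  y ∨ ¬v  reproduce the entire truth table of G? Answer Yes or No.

Yes

Test each input against both G and the formula:
  x=0, y=0, z=0, w=0, v=0: formula gives 1, G = 1 ✓
  x=0, y=0, z=0, w=0, v=1: formula gives 0, G = 0 ✓
  x=0, y=0, z=0, w=1, v=0: formula gives 1, G = 1 ✓
  x=0, y=0, z=0, w=1, v=1: formula gives 0, G = 0 ✓
  …and likewise for the remaining 28 rows.
All 32 rows match — the expression computes G exactly.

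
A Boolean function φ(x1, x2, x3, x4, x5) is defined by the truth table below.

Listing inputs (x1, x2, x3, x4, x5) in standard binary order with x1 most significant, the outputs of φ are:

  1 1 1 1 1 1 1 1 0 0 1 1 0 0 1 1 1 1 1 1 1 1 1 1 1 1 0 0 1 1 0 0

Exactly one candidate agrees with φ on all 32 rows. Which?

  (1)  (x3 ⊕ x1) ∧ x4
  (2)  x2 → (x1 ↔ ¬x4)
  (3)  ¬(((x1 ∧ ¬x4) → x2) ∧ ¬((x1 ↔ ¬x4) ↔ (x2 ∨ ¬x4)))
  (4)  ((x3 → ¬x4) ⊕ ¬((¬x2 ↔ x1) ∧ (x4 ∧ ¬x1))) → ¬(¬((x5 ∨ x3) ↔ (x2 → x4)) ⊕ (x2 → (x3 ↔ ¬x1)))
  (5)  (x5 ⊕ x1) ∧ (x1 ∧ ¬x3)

(1) fails at (0,0,0,0,0): the formula yields 0, φ is 1.
(3) fails at (0,0,0,0,0): the formula yields 0, φ is 1.
(4) fails at (0,0,1,1,0): the formula yields 0, φ is 1.
(5) fails at (0,0,0,0,0): the formula yields 0, φ is 1.
(2) is the remaining candidate, and it agrees with φ on all 32 inputs.

2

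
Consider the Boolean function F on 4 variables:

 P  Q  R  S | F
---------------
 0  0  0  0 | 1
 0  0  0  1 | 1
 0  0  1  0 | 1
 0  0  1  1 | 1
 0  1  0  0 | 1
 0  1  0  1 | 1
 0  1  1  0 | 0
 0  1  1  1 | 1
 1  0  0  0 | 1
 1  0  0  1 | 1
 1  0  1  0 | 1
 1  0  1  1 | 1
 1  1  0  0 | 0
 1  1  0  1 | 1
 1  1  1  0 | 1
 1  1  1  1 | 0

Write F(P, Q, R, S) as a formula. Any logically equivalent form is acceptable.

F(P, Q, R, S) = ¬(((((¬P ∧ Q) ∧ R) ∧ ¬S) ∨ (((P ∧ Q) ∧ ¬R) ∧ ¬S)) ∨ (((P ∧ Q) ∧ R) ∧ S))

There are just 3 zero rows: (0,1,1,0), (1,1,0,0), (1,1,1,1). Their minterms are ¬P·Q·R·¬S, P·Q·¬R·¬S, P·Q·R·S; the OR of those covers precisely the 0-outputs, and negating it yields F.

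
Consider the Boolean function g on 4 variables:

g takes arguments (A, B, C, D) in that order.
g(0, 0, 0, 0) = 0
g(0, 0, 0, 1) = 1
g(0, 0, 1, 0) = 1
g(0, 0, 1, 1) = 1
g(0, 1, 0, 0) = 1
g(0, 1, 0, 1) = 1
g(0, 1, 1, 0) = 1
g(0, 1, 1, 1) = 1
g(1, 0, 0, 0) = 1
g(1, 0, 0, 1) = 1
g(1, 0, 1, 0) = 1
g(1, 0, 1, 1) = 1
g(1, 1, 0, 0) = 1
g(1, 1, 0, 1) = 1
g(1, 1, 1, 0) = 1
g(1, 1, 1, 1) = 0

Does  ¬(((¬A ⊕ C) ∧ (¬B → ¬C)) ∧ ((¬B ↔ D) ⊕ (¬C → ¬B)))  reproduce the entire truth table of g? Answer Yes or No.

No

Test each input against both g and the formula:
  A=0, B=0, C=0, D=0: formula gives 0, g = 0 ✓
  A=0, B=0, C=0, D=1: formula gives 1, g = 1 ✓
  A=0, B=0, C=1, D=0: formula gives 1, g = 1 ✓
  A=0, B=0, C=1, D=1: formula gives 1, g = 1 ✓
  A=0, B=1, C=0, D=0: formula gives 0, but g = 1 ✗
Since they disagree at (0,1,0,0), the expression is not a correct formula for g.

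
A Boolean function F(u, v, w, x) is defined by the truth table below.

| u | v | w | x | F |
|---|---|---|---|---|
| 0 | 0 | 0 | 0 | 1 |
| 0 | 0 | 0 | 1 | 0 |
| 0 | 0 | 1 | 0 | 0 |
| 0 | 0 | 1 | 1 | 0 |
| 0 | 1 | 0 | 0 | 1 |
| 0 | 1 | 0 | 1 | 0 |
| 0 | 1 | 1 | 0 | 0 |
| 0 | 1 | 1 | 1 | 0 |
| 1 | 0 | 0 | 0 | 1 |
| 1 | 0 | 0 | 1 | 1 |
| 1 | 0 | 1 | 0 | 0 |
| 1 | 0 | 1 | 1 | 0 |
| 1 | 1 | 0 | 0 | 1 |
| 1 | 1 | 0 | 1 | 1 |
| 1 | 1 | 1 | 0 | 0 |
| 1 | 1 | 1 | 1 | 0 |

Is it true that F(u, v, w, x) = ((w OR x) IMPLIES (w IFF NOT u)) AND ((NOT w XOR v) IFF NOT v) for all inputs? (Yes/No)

Test each input against both F and the formula:
  u=0, v=0, w=0, x=0: formula gives 1, F = 1 ✓
  u=0, v=0, w=0, x=1: formula gives 0, F = 0 ✓
  u=0, v=0, w=1, x=0: formula gives 0, F = 0 ✓
  u=0, v=0, w=1, x=1: formula gives 0, F = 0 ✓
  …and likewise for the remaining 12 rows.
Every row agrees, so the formula is equivalent.

Yes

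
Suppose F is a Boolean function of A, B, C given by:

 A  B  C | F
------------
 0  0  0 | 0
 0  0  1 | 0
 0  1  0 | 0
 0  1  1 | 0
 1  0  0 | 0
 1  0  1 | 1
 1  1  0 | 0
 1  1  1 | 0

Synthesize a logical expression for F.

F(A, B, C) = (A ∧ ¬B) ∧ C

Only row (1,0,1) gives 1. That row's minterm A·¬B·C is F directly.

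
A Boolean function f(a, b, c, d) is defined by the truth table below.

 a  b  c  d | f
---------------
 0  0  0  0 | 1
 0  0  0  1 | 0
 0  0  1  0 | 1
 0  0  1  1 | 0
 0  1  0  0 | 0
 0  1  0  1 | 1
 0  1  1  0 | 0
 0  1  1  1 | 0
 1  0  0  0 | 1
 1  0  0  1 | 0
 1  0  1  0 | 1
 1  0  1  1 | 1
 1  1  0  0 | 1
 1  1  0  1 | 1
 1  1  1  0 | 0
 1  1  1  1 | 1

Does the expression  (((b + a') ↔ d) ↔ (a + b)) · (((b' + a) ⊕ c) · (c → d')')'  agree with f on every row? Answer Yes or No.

No

Evaluate (((b + a') ↔ d) ↔ (a + b)) · (((b' + a) ⊕ c) · (c → d')')' on each row and compare to f:
  a=0, b=0, c=0, d=0: formula gives 1, f = 1 ✓
  a=0, b=0, c=0, d=1: formula gives 0, f = 0 ✓
  a=0, b=0, c=1, d=0: formula gives 1, f = 1 ✓
  a=0, b=0, c=1, d=1: formula gives 0, f = 0 ✓
  …
  a=1, b=0, c=1, d=1: formula gives 0, but f = 1 ✗
Row (1,0,1,1) is a counterexample, so the formula is not equivalent to f.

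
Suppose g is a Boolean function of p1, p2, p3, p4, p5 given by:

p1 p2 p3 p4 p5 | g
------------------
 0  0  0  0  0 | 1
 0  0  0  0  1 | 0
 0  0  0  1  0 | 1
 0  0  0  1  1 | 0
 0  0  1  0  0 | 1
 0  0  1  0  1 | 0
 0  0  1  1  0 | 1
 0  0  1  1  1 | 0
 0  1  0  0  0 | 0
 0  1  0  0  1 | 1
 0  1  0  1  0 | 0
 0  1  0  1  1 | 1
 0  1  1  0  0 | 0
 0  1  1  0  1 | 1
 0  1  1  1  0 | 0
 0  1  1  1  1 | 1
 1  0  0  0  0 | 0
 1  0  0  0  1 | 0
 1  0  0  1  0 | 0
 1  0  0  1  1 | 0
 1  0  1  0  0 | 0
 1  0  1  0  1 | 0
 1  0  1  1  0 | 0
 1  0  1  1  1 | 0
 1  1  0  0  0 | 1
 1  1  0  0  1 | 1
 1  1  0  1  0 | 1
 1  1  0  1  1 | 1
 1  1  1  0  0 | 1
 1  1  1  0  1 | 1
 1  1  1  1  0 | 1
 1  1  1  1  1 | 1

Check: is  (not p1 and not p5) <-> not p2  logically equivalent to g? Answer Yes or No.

Yes

Test each input against both g and the formula:
  p1=0, p2=0, p3=0, p4=0, p5=0: formula gives 1, g = 1 ✓
  p1=0, p2=0, p3=0, p4=0, p5=1: formula gives 0, g = 0 ✓
  p1=0, p2=0, p3=0, p4=1, p5=0: formula gives 1, g = 1 ✓
  p1=0, p2=0, p3=0, p4=1, p5=1: formula gives 0, g = 0 ✓
  …and likewise for the remaining 28 rows.
No disagreement on any input; they are logically equivalent.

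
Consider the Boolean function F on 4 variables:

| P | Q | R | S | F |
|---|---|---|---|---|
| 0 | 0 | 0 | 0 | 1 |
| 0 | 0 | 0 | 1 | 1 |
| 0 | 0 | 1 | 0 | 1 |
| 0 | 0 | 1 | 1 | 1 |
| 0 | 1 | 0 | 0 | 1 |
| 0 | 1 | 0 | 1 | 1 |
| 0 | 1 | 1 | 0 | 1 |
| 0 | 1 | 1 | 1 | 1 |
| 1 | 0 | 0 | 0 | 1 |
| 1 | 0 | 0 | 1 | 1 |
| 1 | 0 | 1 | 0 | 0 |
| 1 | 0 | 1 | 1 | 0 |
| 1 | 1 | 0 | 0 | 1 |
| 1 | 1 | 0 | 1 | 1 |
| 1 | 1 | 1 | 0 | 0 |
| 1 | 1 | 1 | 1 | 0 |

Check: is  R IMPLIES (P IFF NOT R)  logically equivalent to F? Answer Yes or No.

Test each input against both F and the formula:
  P=0, Q=0, R=0, S=0: formula gives 1, F = 1 ✓
  P=0, Q=0, R=0, S=1: formula gives 1, F = 1 ✓
  P=0, Q=0, R=1, S=0: formula gives 1, F = 1 ✓
  P=0, Q=0, R=1, S=1: formula gives 1, F = 1 ✓
  … (the remaining 12 rows also agree.)
No disagreement on any input; they are logically equivalent.

Yes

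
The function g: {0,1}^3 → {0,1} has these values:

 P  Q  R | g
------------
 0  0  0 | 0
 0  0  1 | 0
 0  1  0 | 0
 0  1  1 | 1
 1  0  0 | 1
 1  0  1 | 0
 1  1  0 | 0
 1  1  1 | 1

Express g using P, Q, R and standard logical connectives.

Collect the rows where g=1 — (0,1,1), (1,0,0), (1,1,1) — and write one minterm per row: ¬P·Q·R, P·¬Q·¬R, P·Q·R. Their union (logical OR) reproduces the table exactly.

g(P, Q, R) = (((NOT P AND Q) AND R) OR ((P AND NOT Q) AND NOT R)) OR ((P AND Q) AND R)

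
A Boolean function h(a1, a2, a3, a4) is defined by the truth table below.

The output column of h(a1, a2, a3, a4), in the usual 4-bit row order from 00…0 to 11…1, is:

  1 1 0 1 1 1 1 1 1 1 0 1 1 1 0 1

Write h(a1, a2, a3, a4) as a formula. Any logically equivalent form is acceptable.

There are just 3 zero rows: (0,0,1,0), (1,0,1,0), (1,1,1,0). Their minterms are ¬a1·¬a2·a3·¬a4, a1·¬a2·a3·¬a4, a1·a2·a3·¬a4; the OR of those covers precisely the 0-outputs, and negating it yields h.

h(a1, a2, a3, a4) = (((((a1' · a2') · a3) · a4') + (((a1 · a2') · a3) · a4')) + (((a1 · a2) · a3) · a4'))'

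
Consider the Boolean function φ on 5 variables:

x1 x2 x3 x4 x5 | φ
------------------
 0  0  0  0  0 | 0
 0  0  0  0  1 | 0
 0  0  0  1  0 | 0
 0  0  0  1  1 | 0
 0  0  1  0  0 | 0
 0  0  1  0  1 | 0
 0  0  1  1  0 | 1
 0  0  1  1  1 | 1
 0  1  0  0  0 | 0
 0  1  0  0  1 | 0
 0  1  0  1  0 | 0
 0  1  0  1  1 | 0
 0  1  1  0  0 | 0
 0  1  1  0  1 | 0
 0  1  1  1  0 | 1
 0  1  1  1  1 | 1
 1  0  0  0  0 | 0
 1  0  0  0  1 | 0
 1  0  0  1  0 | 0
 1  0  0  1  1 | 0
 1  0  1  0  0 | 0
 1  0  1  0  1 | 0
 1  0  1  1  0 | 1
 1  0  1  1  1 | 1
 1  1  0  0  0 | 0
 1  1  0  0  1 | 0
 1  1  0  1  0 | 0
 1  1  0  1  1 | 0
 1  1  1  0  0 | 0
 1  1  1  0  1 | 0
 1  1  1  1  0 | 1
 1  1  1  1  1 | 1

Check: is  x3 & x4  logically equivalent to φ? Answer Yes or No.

Yes

Test each input against both φ and the formula:
  x1=0, x2=0, x3=0, x4=0, x5=0: formula gives 0, φ = 0 ✓
  x1=0, x2=0, x3=0, x4=0, x5=1: formula gives 0, φ = 0 ✓
  x1=0, x2=0, x3=0, x4=1, x5=0: formula gives 0, φ = 0 ✓
  x1=0, x2=0, x3=0, x4=1, x5=1: formula gives 0, φ = 0 ✓
  … (the remaining 28 rows also agree.)
Every row agrees, so the formula is equivalent.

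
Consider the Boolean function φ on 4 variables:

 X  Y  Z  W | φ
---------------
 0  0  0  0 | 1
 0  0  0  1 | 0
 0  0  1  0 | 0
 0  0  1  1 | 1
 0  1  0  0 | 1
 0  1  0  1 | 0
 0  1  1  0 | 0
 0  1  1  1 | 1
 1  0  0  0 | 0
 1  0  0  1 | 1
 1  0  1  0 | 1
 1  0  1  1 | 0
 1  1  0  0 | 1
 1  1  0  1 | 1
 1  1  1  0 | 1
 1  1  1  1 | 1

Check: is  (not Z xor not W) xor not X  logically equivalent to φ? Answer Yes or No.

Test each input against both φ and the formula:
  X=0, Y=0, Z=0, W=0: formula gives 1, φ = 1 ✓
  X=0, Y=0, Z=0, W=1: formula gives 0, φ = 0 ✓
  X=0, Y=0, Z=1, W=0: formula gives 0, φ = 0 ✓
  X=0, Y=0, Z=1, W=1: formula gives 1, φ = 1 ✓
  …
  X=1, Y=1, Z=0, W=0: formula gives 0, but φ = 1 ✗
A single disagreement suffices: at (1,1,0,0) they differ, so the formula does not compute φ.

No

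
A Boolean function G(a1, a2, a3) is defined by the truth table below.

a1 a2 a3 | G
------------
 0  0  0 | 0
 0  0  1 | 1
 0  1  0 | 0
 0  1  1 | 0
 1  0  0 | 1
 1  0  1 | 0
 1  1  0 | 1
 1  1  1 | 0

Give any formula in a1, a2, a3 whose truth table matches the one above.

Collect the rows where G=1 — (0,0,1), (1,0,0), (1,1,0) — and write one minterm per row: ¬a1·¬a2·a3, a1·¬a2·¬a3, a1·a2·¬a3. Their union (logical OR) reproduces the table exactly.

G(a1, a2, a3) = (((¬a1 ∧ ¬a2) ∧ a3) ∨ ((a1 ∧ ¬a2) ∧ ¬a3)) ∨ ((a1 ∧ a2) ∧ ¬a3)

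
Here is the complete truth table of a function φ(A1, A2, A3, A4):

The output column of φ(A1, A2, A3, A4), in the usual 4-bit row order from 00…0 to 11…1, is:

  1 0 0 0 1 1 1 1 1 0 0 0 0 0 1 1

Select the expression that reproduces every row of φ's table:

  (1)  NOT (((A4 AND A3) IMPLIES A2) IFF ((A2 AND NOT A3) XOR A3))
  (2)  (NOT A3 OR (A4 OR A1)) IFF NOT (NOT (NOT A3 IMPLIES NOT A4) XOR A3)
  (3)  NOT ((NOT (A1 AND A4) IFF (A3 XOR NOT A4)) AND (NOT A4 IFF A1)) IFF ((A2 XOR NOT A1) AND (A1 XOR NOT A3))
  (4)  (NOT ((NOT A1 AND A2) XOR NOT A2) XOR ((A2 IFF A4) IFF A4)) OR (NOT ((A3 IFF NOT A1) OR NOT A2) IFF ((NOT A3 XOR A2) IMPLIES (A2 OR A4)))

4

(1) disagrees with φ on (0,0,0,1) (formula → 1, table → 0); rule it out.
(2) disagrees with φ on (0,0,1,0) (formula → 1, table → 0); rule it out.
(3) disagrees with φ on (0,0,0,1) (formula → 1, table → 0); rule it out.
(4) is the remaining candidate, and it agrees with φ on all 16 inputs.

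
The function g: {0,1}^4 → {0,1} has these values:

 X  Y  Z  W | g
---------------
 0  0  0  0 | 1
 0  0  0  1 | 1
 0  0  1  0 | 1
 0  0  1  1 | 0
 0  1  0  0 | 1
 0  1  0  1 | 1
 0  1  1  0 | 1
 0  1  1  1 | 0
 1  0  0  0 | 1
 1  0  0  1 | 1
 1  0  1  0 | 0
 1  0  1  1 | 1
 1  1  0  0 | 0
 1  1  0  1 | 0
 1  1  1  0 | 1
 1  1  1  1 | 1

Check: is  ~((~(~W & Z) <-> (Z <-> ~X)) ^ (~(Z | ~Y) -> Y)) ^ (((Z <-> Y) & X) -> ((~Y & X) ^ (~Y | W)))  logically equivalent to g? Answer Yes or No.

Evaluate ~((~(~W & Z) <-> (Z <-> ~X)) ^ (~(Z | ~Y) -> Y)) ^ (((Z <-> Y) & X) -> ((~Y & X) ^ (~Y | W))) on each row and compare to g:
  X=0, Y=0, Z=0, W=0: formula gives 1, g = 1 ✓
  X=0, Y=0, Z=0, W=1: formula gives 1, g = 1 ✓
  X=0, Y=0, Z=1, W=0: formula gives 1, g = 1 ✓
  X=0, Y=0, Z=1, W=1: formula gives 0, g = 0 ✓
  … (the remaining 12 rows also agree.)
Every row agrees, so the formula is equivalent.

Yes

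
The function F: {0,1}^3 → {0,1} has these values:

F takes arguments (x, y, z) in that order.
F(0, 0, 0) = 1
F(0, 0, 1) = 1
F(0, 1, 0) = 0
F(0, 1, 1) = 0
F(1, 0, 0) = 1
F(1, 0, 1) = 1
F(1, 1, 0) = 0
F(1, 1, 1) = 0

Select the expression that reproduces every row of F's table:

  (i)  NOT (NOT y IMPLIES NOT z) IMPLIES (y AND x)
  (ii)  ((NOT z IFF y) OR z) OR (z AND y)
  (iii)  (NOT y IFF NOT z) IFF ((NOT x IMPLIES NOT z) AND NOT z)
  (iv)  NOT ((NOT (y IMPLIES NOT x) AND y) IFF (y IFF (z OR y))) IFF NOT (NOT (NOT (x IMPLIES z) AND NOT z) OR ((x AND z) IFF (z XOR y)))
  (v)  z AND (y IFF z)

(i) disagrees with F on (0,0,1) (formula → 0, table → 1); rule it out.
(ii) disagrees with F on (0,0,0) (formula → 0, table → 1); rule it out.
(iv) disagrees with F on (0,0,0) (formula → 0, table → 1); rule it out.
(v) disagrees with F on (0,0,0) (formula → 0, table → 1); rule it out.
That leaves (iii). Evaluating it on every row reproduces the table of F exactly.

iii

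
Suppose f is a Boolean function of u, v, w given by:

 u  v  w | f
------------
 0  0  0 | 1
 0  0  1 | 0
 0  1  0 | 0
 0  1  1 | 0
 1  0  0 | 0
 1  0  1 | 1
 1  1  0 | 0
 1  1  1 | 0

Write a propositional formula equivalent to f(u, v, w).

Collect the rows where f=1 — (0,0,0), (1,0,1) — and write one minterm per row: ¬u·¬v·¬w, u·¬v·w. Their union (logical OR) reproduces the table exactly.

f(u, v, w) = ((not u and not v) and not w) or ((u and not v) and w)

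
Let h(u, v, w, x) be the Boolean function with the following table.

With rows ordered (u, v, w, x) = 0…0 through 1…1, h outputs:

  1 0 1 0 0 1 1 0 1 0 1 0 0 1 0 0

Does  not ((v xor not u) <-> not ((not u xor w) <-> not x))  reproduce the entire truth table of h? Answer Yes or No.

No

Evaluate not ((v xor not u) <-> not ((not u xor w) <-> not x)) on each row and compare to h:
  u=0, v=0, w=0, x=0: formula gives 1, h = 1 ✓
  u=0, v=0, w=0, x=1: formula gives 0, h = 0 ✓
  u=0, v=0, w=1, x=0: formula gives 0, but h = 1 ✗
Since they disagree at (0,0,1,0), the expression is not a correct formula for h.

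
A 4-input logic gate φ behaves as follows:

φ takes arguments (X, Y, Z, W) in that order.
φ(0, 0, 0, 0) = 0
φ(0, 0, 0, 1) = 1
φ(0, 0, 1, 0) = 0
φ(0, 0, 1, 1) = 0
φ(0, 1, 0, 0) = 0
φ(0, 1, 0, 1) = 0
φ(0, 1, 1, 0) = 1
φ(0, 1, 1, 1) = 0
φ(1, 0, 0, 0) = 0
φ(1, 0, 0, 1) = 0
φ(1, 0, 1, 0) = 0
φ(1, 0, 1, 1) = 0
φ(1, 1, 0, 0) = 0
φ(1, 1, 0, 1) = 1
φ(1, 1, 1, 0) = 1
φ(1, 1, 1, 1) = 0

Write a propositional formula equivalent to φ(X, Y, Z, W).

Collect the rows where φ=1 — (0,0,0,1), (0,1,1,0), (1,1,0,1), (1,1,1,0) — and write one minterm per row: ¬X·¬Y·¬Z·W, ¬X·Y·Z·¬W, X·Y·¬Z·W, X·Y·Z·¬W. Their union (logical OR) reproduces the table exactly.

φ(X, Y, Z, W) = (((((not X and not Y) and not Z) and W) or (((not X and Y) and Z) and not W)) or (((X and Y) and not Z) and W)) or (((X and Y) and Z) and not W)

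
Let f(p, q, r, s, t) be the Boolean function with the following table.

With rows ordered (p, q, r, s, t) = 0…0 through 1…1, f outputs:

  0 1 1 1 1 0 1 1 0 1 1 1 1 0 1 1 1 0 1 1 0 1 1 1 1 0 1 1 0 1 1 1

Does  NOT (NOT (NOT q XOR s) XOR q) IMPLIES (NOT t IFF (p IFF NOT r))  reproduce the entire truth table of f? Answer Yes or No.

Yes

Test each input against both f and the formula:
  p=0, q=0, r=0, s=0, t=0: formula gives 0, f = 0 ✓
  p=0, q=0, r=0, s=0, t=1: formula gives 1, f = 1 ✓
  p=0, q=0, r=0, s=1, t=0: formula gives 1, f = 1 ✓
  p=0, q=0, r=0, s=1, t=1: formula gives 1, f = 1 ✓
  … (the remaining 28 rows also agree.)
Every row agrees, so the formula is equivalent.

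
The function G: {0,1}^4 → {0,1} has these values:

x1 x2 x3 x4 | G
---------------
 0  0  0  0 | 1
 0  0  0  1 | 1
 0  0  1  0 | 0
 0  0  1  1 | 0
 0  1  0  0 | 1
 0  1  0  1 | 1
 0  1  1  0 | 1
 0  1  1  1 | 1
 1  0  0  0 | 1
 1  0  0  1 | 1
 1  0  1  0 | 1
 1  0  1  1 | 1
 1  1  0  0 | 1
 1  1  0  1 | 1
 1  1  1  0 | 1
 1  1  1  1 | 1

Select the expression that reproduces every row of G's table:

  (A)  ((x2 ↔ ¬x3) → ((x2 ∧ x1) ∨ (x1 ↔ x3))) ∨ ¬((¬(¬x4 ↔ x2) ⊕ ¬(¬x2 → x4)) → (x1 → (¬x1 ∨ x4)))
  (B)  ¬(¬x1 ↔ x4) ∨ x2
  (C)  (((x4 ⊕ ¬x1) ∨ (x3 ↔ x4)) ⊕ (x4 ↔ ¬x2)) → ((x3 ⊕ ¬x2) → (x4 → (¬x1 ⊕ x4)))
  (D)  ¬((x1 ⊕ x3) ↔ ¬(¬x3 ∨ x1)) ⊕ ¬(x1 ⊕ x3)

A

(B): at (0,0,0,1) it gives 0, but G = 1 — eliminated.
(C): at (0,0,0,1) it gives 0, but G = 1 — eliminated.
(D): at (0,1,1,0) it gives 0, but G = 1 — eliminated.
That leaves (A). Evaluating it on every row reproduces the table of G exactly.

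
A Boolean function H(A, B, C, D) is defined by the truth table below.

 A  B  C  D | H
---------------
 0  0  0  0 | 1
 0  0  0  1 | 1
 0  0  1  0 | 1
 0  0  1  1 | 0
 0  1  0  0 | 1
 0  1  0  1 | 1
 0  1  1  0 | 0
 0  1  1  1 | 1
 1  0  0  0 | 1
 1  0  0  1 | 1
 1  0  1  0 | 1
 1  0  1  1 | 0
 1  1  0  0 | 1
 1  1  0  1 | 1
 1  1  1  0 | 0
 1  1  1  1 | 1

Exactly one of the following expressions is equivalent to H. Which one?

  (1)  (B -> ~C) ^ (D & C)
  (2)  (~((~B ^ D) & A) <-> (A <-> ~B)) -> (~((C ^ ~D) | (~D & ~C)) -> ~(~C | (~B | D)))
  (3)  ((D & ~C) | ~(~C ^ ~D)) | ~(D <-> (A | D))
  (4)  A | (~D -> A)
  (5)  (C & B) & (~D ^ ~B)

(2) fails at (0,0,1,1): the formula yields 1, H is 0.
(3) fails at (0,0,1,0): the formula yields 0, H is 1.
(4) fails at (0,0,0,0): the formula yields 0, H is 1.
(5) fails at (0,0,0,0): the formula yields 0, H is 1.
(1) is the remaining candidate, and it agrees with H on all 16 inputs.

1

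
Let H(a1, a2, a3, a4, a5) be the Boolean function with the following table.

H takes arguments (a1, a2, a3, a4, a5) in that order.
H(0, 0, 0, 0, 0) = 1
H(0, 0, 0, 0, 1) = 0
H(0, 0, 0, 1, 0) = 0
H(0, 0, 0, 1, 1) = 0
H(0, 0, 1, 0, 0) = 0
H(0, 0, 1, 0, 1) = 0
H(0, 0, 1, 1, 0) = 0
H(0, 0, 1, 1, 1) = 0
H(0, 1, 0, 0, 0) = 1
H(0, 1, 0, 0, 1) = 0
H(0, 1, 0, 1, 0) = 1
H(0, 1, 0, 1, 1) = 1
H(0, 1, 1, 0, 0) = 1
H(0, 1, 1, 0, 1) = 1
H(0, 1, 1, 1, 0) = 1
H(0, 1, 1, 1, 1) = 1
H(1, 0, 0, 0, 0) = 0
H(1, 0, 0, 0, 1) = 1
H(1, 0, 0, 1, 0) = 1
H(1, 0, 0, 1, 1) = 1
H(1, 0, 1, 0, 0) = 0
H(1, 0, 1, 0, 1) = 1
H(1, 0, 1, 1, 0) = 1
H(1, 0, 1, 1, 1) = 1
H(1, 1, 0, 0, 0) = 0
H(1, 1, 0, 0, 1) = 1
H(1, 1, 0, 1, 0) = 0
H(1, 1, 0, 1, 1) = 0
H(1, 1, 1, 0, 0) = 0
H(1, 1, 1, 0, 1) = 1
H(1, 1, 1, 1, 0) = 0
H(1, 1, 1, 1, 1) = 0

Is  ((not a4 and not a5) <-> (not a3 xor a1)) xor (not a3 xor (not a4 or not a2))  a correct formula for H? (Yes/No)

No

Test each input against both H and the formula:
  a1=0, a2=0, a3=0, a4=0, a5=0: formula gives 1, H = 1 ✓
  a1=0, a2=0, a3=0, a4=0, a5=1: formula gives 0, H = 0 ✓
  a1=0, a2=0, a3=0, a4=1, a5=0: formula gives 0, H = 0 ✓
  a1=0, a2=0, a3=0, a4=1, a5=1: formula gives 0, H = 0 ✓
  a1=0, a2=0, a3=1, a4=0, a5=0: formula gives 1, but H = 0 ✗
Row (0,0,1,0,0) is a counterexample, so the formula is not equivalent to H.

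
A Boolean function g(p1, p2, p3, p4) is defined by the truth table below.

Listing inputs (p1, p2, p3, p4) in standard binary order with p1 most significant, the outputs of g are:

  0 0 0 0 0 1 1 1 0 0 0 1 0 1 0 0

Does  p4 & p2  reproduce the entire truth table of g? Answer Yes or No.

Test each input against both g and the formula:
  p1=0, p2=0, p3=0, p4=0: formula gives 0, g = 0 ✓
  p1=0, p2=0, p3=0, p4=1: formula gives 0, g = 0 ✓
  p1=0, p2=0, p3=1, p4=0: formula gives 0, g = 0 ✓
  p1=0, p2=0, p3=1, p4=1: formula gives 0, g = 0 ✓
  …
  p1=0, p2=1, p3=1, p4=0: formula gives 0, but g = 1 ✗
Row (0,1,1,0) is a counterexample, so the formula is not equivalent to g.

No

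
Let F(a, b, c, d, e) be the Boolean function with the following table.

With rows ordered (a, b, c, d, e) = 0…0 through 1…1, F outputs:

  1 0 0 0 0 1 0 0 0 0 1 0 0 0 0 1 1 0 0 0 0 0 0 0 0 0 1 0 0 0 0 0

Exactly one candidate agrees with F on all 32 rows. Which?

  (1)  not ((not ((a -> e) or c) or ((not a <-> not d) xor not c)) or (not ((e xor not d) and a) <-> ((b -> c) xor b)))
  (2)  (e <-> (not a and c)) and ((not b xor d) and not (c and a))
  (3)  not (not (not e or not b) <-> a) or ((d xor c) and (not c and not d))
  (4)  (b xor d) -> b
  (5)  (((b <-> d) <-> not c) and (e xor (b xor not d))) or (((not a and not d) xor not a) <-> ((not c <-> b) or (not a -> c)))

(1) disagrees with F on (0,0,0,0,0) (formula → 0, table → 1); rule it out.
(3) disagrees with F on (0,0,0,0,0) (formula → 0, table → 1); rule it out.
(4) disagrees with F on (0,0,0,0,1) (formula → 1, table → 0); rule it out.
(5) disagrees with F on (0,0,0,0,1) (formula → 1, table → 0); rule it out.
(2) is the remaining candidate, and it agrees with F on all 32 inputs.

2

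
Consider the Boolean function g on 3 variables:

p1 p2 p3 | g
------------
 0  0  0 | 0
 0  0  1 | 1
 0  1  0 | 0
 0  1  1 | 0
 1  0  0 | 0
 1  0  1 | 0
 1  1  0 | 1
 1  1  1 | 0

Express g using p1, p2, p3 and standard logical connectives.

The 1-rows are (0,0,1), (1,1,0). Each contributes one minterm — ¬p1·¬p2·p3; p1·p2·¬p3 — and their disjunction is a sum-of-products form of g.

g(p1, p2, p3) = ((¬p1 ∧ ¬p2) ∧ p3) ∨ ((p1 ∧ p2) ∧ ¬p3)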